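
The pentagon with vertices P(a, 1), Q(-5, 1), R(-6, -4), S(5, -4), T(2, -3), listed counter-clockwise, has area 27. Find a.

-4

Write out the shoelace sum; only the two edges meeting at P involve a:
2·Area = [(2·1 − a·(-3)) + (a·1 − (-5)·1)] + 63
       = 4·a + 70 = 54
⇒ a = -4.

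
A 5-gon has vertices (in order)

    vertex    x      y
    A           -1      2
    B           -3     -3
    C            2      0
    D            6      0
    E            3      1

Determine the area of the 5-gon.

14

Σ = (9) + (6) + (0) + (6) + (7) = 28
Area = |Σ|/2 = 14.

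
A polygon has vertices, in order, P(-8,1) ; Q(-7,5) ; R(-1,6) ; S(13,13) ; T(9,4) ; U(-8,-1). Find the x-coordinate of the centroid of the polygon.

484/219

Apply the shoelace (surveyor's) formula. First the cross-terms c_i = x_i·y_{i+1} − x_{i+1}·y_i:
  -33, -37, -91, -65, 23, -16  ⇒  2A = -219, A = -109.5.
Then Σ (x_i + x_{i+1})·c_i = -1452, so x̄ = -1452 / (6·(-109.5)) = 484/219.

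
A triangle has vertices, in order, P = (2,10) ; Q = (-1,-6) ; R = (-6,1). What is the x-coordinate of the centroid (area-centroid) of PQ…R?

Apply Gauss's area formula. First the cross-terms c_i = x_i·y_{i+1} − x_{i+1}·y_i:
  -2, -37, -62  ⇒  2A = -101, A = -50.5.
Then Σ (x_i + x_{i+1})·c_i = 505, so x̄ = 505 / (6·(-50.5)) = -5/3.

-5/3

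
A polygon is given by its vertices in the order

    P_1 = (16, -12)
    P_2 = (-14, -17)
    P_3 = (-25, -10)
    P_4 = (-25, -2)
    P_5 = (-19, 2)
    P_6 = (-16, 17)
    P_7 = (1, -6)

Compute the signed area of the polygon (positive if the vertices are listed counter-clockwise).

Apply the shoelace (surveyor's) formula: 2A = Σ (x_i·y_{i+1} − x_{i+1}·y_i), indices taken mod 7.
P_1→P_2: (16)(-17) − (-14)(-12) = -440
P_2→P_3: (-14)(-10) − (-25)(-17) = -285
P_3→P_4: (-25)(-2) − (-25)(-10) = -200
P_4→P_5: (-25)(2) − (-19)(-2) = -88
P_5→P_6: (-19)(17) − (-16)(2) = -291
P_6→P_7: (-16)(-6) − (1)(17) = 79
P_7→P_1: (1)(-12) − (16)(-6) = 84
Σ = -1141
Signed area = Σ/2 = -570.5 (negative ⇒ clockwise traversal).

-570.5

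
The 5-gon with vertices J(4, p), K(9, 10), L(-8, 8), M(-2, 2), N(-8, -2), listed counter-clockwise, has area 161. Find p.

-6

Write out the shoelace sum; only the two edges meeting at J involve p:
2·Area = [((-8)·p − 4·(-2)) + (4·10 − 9·p)] + 172
       = -17·p + 220 = 322
⇒ p = -6.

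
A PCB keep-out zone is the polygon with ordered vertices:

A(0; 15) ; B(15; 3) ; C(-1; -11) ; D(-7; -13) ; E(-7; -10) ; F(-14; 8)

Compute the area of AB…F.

439

Apply the shoelace (surveyor's) formula: 2A = Σ (x_i·y_{i+1} − x_{i+1}·y_i), indices taken mod 6.
A→B: (0)(3) − (15)(15) = -225
B→C: (15)(-11) − (-1)(3) = -162
C→D: (-1)(-13) − (-7)(-11) = -64
D→E: (-7)(-10) − (-7)(-13) = -21
E→F: (-7)(8) − (-14)(-10) = -196
F→A: (-14)(15) − (0)(8) = -210
Σ = -878
Area = |Σ|/2 = 439.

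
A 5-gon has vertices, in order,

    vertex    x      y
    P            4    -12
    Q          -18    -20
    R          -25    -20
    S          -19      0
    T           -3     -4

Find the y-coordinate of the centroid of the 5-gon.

-1346/129

Apply Gauss's area formula. First the cross-terms c_i = x_i·y_{i+1} − x_{i+1}·y_i:
  -296, -140, -380, 76, 52  ⇒  2A = -688, A = -344.
Then Σ (y_i + y_{i+1})·c_i = 21536, so ȳ = 21536 / (6·(-344)) = -1346/129.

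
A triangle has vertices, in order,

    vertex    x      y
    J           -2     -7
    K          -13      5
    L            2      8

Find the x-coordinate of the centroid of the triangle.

-13/3

Apply Gauss's area formula. First the cross-terms c_i = x_i·y_{i+1} − x_{i+1}·y_i:
  -101, -114, 2  ⇒  2A = -213, A = -106.5.
Then Σ (x_i + x_{i+1})·c_i = 2769, so x̄ = 2769 / (6·(-106.5)) = -13/3.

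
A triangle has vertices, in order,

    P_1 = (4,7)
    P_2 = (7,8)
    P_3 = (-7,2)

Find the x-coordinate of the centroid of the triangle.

4/3

Apply Gauss's area formula. First the cross-terms c_i = x_i·y_{i+1} − x_{i+1}·y_i:
  -17, 70, -57  ⇒  2A = -4, A = -2.
Then Σ (x_i + x_{i+1})·c_i = -16, so x̄ = -16 / (6·(-2)) = 4/3.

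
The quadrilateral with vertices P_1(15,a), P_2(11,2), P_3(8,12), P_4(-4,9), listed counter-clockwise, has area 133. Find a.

The doubled signed area Σ (x_i y_{i+1} − x_{i+1} y_i) is linear in a.
With a=0 it equals 131; the coefficient of a is -15 (from the two edges through P_1).
So -15·a + 131 = 2·133 = 266 ⇒ a = -9.

-9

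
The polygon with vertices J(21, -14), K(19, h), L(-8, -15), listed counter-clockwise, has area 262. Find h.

The doubled signed area Σ (x_i y_{i+1} − x_{i+1} y_i) is linear in h.
With h=0 it equals 408; the coefficient of h is 29 (from the two edges through K).
So 29·h + 408 = 2·262 = 524 ⇒ h = 4.

4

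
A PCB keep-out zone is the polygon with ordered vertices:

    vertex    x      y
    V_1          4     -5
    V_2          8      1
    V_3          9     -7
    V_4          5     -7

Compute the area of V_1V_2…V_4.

Apply Gauss's area formula: 2A = Σ (x_i·y_{i+1} − x_{i+1}·y_i), indices taken mod 4.
Σ = (44) + (-65) + (-28) + (3) = -46
Area = |Σ|/2 = 23.

23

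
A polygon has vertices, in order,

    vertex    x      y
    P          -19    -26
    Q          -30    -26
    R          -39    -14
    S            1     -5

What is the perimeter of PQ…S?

|PQ| = √((-11)² + (0)²) = √121 = 11
|QR| = √((-9)² + (12)²) = √225 = 15
|RS| = √((40)² + (9)²) = √1681 = 41
|SP| = √((-20)² + (-21)²) = √841 = 29
Perimeter = 11 + 15 + 41 + 29 = 96.

96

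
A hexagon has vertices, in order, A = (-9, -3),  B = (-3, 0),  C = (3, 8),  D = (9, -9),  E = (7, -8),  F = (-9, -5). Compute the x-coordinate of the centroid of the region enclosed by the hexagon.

49/57

Apply the shoelace (surveyor's) formula. First the cross-terms c_i = x_i·y_{i+1} − x_{i+1}·y_i:
  -9, -24, -99, -9, -107, -18  ⇒  2A = -266, A = -133.
Then Σ (x_i + x_{i+1})·c_i = -686, so x̄ = -686 / (6·(-133)) = 49/57.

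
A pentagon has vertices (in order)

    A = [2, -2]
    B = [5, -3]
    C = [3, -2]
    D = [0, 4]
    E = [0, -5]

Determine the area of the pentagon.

12.5

A→B: (2)(-3) − (5)(-2) = 4
B→C: (5)(-2) − (3)(-3) = -1
C→D: (3)(4) − (0)(-2) = 12
D→E: (0)(-5) − (0)(4) = 0
E→A: (0)(-2) − (2)(-5) = 10
Σ = 25
Area = |Σ|/2 = 12.5.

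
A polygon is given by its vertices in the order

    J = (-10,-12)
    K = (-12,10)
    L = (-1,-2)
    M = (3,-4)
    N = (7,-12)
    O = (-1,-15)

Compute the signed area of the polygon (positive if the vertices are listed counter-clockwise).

-231.5

Apply Gauss's area formula: 2A = Σ (x_i·y_{i+1} − x_{i+1}·y_i), indices taken mod 6.
Σ = (-244) + (34) + (10) + (-8) + (-117) + (-138) = -463
Signed area = Σ/2 = -231.5 (negative ⇒ clockwise traversal).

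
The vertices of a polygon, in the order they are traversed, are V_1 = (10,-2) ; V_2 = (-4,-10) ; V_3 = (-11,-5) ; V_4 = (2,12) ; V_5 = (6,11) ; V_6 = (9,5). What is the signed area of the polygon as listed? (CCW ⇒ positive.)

Cross-terms: -108, -90, -122, -50, -69, -68  ⇒  Σ = -507
Signed area = Σ/2 = -253.5 (negative ⇒ clockwise traversal).

-253.5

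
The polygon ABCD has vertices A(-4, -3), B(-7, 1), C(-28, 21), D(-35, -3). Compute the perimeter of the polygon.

90

|AB| = √((-3)² + (4)²) = √25 = 5
|BC| = √((-21)² + (20)²) = √841 = 29
|CD| = √((-7)² + (-24)²) = √625 = 25
|DA| = √((31)² + (0)²) = √961 = 31
Perimeter = 5 + 29 + 25 + 31 = 90.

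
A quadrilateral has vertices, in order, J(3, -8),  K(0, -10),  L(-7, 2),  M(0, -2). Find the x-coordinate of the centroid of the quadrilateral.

Apply the shoelace formula. First the cross-terms c_i = x_i·y_{i+1} − x_{i+1}·y_i:
  -30, -70, 14, 6  ⇒  2A = -80, A = -40.
Then Σ (x_i + x_{i+1})·c_i = 320, so x̄ = 320 / (6·(-40)) = -4/3.

-4/3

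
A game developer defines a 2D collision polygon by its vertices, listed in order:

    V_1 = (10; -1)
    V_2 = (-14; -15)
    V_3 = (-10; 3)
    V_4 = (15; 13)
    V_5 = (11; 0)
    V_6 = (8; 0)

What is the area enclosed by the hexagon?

V_1→V_2: (10)(-15) − (-14)(-1) = -164
V_2→V_3: (-14)(3) − (-10)(-15) = -192
V_3→V_4: (-10)(13) − (15)(3) = -175
V_4→V_5: (15)(0) − (11)(13) = -143
V_5→V_6: (11)(0) − (8)(0) = 0
V_6→V_1: (8)(-1) − (10)(0) = -8
Σ = -682
Area = |Σ|/2 = 341.

341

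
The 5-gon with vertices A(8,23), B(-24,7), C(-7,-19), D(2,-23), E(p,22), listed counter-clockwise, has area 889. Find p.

The doubled signed area Σ (x_i y_{i+1} − x_{i+1} y_i) is linear in p.
With p=0 it equals 1180; the coefficient of p is 46 (from the two edges through E).
So 46·p + 1180 = 2·889 = 1778 ⇒ p = 13.

13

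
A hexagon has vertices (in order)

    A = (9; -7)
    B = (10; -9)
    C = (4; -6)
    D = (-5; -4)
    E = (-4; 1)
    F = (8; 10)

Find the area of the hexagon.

A→B: (9)(-9) − (10)(-7) = -11
B→C: (10)(-6) − (4)(-9) = -24
C→D: (4)(-4) − (-5)(-6) = -46
D→E: (-5)(1) − (-4)(-4) = -21
E→F: (-4)(10) − (8)(1) = -48
F→A: (8)(-7) − (9)(10) = -146
Σ = -296
Area = |Σ|/2 = 148.

148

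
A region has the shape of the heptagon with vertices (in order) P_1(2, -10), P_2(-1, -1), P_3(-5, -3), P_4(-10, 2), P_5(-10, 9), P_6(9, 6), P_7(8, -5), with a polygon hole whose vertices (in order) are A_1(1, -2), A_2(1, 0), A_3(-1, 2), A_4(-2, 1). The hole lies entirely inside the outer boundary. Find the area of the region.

209

Outer boundary:
Cross-terms: -12, -2, -40, -70, -141, -93, -70  ⇒  Σ = -428
Area = |Σ|/2 = 214.
Hole:
Apply the shoelace formula: 2A = Σ (x_i·y_{i+1} − x_{i+1}·y_i), indices taken mod 4.
Cross-terms: 2, 2, 3, 3  ⇒  Σ = 10
Area = |Σ|/2 = 5.
Net area = 214 − 5 = 209.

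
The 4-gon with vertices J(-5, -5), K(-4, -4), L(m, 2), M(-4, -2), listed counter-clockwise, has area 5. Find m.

The doubled signed area Σ (x_i y_{i+1} − x_{i+1} y_i) is linear in m.
With m=0 it equals 10; the coefficient of m is 2 (from the two edges through L).
So 2·m + 10 = 2·5 = 10 ⇒ m = 0.

0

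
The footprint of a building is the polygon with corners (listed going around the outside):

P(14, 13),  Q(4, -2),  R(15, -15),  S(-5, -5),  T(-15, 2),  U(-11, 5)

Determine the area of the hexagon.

Cross-terms: -80, -30, -150, -85, -53, -213  ⇒  Σ = -611
Area = |Σ|/2 = 305.5.

305.5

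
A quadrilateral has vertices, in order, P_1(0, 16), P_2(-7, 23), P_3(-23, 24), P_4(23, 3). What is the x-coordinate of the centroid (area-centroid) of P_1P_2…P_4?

-105/22

Apply Gauss's area formula. First the cross-terms c_i = x_i·y_{i+1} − x_{i+1}·y_i:
  112, 361, -621, 368  ⇒  2A = 220, A = 110.
Then Σ (x_i + x_{i+1})·c_i = -3150, so x̄ = -3150 / (6·110) = -105/22.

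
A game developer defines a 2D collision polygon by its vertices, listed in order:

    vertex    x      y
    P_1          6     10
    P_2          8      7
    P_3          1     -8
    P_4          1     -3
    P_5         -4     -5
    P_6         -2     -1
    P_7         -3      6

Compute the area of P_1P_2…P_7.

104

Apply the shoelace formula: 2A = Σ (x_i·y_{i+1} − x_{i+1}·y_i), indices taken mod 7.
Σ = (-38) + (-71) + (5) + (-17) + (-6) + (-15) + (-66) = -208
Area = |Σ|/2 = 104.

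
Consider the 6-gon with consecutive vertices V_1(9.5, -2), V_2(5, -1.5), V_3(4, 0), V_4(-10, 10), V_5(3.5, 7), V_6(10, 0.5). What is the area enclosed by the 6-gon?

Cross-terms: -4.25, 6, 40, -105, -68.25, -24.75  ⇒  Σ = -156.25
Area = |Σ|/2 = 78.125.

78.125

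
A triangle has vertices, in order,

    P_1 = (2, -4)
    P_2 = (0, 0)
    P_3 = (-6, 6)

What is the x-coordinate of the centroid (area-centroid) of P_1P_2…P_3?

-4/3

Apply the surveyor's formula. First the cross-terms c_i = x_i·y_{i+1} − x_{i+1}·y_i:
  0, 0, 12  ⇒  2A = 12, A = 6.
Then Σ (x_i + x_{i+1})·c_i = -48, so x̄ = -48 / (6·6) = -4/3.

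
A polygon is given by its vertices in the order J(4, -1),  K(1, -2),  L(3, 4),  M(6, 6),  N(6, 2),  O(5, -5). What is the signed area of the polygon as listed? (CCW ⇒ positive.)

-26

Cross-terms: -7, 10, -6, -24, -40, 15  ⇒  Σ = -52
Signed area = Σ/2 = -26 (negative ⇒ clockwise traversal).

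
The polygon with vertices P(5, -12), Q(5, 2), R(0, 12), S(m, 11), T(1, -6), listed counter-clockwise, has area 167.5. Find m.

Write out the shoelace sum; only the two edges meeting at S involve m:
2·Area = [(0·11 − m·12) + (m·(-6) − 1·11)] + 148
       = -18·m + 137 = 335
⇒ m = -11.

-11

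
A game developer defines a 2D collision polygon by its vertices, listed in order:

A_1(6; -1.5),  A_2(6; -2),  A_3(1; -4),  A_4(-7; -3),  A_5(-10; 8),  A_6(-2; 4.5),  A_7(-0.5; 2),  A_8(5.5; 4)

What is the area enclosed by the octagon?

109

Apply the surveyor's formula: 2A = Σ (x_i·y_{i+1} − x_{i+1}·y_i), indices taken mod 8.
Σ = (-3) + (-22) + (-31) + (-86) + (-29) + (-1.75) + (-13) + (-32.25) = -218
Area = |Σ|/2 = 109.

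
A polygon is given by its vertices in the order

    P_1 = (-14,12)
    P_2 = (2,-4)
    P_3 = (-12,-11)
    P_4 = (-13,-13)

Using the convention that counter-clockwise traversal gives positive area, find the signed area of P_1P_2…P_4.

Σ = (32) + (-70) + (13) + (-338) = -363
Signed area = Σ/2 = -181.5 (negative ⇒ clockwise traversal).

-181.5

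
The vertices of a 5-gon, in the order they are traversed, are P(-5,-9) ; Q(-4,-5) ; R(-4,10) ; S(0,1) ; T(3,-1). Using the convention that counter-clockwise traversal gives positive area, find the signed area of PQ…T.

-55

Apply the shoelace (surveyor's) formula: 2A = Σ (x_i·y_{i+1} − x_{i+1}·y_i), indices taken mod 5.
P→Q: (-5)(-5) − (-4)(-9) = -11
Q→R: (-4)(10) − (-4)(-5) = -60
R→S: (-4)(1) − (0)(10) = -4
S→T: (0)(-1) − (3)(1) = -3
T→P: (3)(-9) − (-5)(-1) = -32
Σ = -110
Signed area = Σ/2 = -55 (negative ⇒ clockwise traversal).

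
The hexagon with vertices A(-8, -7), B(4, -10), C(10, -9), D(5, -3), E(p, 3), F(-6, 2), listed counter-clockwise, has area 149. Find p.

4

The doubled signed area Σ (x_i y_{i+1} − x_{i+1} y_i) is linear in p.
With p=0 it equals 278; the coefficient of p is 5 (from the two edges through E).
So 5·p + 278 = 2·149 = 298 ⇒ p = 4.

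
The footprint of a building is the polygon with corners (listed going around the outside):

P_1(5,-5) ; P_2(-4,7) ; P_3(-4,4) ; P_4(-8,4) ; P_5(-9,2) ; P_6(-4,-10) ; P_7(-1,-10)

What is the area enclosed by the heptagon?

Σ = (15) + (12) + (16) + (20) + (98) + (30) + (55) = 246
Area = |Σ|/2 = 123.

123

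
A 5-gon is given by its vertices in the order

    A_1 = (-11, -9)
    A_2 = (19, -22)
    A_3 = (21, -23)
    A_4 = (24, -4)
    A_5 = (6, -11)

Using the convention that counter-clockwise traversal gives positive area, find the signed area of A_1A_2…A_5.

245.5

Apply the shoelace (surveyor's) formula: 2A = Σ (x_i·y_{i+1} − x_{i+1}·y_i), indices taken mod 5.
Σ = (413) + (25) + (468) + (-240) + (-175) = 491
Signed area = Σ/2 = 245.5 (positive ⇒ counter-clockwise traversal).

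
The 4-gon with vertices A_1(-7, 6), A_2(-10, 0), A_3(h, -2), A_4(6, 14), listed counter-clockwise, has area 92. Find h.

Write out the shoelace sum; only the two edges meeting at A_3 involve h:
2·Area = [((-10)·(-2) − h·0) + (h·14 − 6·(-2))] + 194
       = 14·h + 226 = 184
⇒ h = -3.

-3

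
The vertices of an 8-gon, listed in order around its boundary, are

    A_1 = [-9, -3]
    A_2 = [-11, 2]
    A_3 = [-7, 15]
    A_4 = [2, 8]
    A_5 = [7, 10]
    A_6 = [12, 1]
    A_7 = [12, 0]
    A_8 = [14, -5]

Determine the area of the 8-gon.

298

Apply the shoelace formula: 2A = Σ (x_i·y_{i+1} − x_{i+1}·y_i), indices taken mod 8.
Cross-terms: -51, -151, -86, -36, -113, -12, -60, -87  ⇒  Σ = -596
Area = |Σ|/2 = 298.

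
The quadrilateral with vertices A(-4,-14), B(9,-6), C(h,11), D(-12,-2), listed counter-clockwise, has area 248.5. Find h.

The doubled signed area Σ (x_i y_{i+1} − x_{i+1} y_i) is linear in h.
With h=0 it equals 541; the coefficient of h is 4 (from the two edges through C).
So 4·h + 541 = 2·248.5 = 497 ⇒ h = -11.

-11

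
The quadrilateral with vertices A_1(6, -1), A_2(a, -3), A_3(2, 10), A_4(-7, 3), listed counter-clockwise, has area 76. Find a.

Write out the shoelace sum; only the two edges meeting at A_2 involve a:
2·Area = [(6·(-3) − a·(-1)) + (a·10 − 2·(-3))] + 65
       = 11·a + 53 = 152
⇒ a = 9.

9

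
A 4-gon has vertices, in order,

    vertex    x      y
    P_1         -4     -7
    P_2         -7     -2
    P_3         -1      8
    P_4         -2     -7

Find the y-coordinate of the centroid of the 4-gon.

Apply Gauss's area formula. First the cross-terms c_i = x_i·y_{i+1} − x_{i+1}·y_i:
  -41, -58, 23, -14  ⇒  2A = -90, A = -45.
Then Σ (y_i + y_{i+1})·c_i = 240, so ȳ = 240 / (6·(-45)) = -8/9.

-8/9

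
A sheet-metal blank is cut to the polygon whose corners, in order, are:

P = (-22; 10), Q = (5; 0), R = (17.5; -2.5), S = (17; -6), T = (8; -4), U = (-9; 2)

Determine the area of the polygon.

P→Q: (-22)(0) − (5)(10) = -50
Q→R: (5)(-2.5) − (17.5)(0) = -12.5
R→S: (17.5)(-6) − (17)(-2.5) = -62.5
S→T: (17)(-4) − (8)(-6) = -20
T→U: (8)(2) − (-9)(-4) = -20
U→P: (-9)(10) − (-22)(2) = -46
Σ = -211
Area = |Σ|/2 = 105.5.

105.5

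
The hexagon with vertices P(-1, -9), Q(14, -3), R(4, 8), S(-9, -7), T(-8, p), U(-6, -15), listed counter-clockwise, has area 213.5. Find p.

Write out the shoelace sum; only the two edges meeting at T involve p:
2·Area = [((-9)·p − (-8)·(-7)) + ((-8)·(-15) − (-6)·p)] + 336
       = -3·p + 400 = 427
⇒ p = -9.

-9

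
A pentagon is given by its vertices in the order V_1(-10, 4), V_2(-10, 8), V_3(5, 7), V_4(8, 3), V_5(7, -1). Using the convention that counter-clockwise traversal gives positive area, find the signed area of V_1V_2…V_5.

-101

V_1→V_2: (-10)(8) − (-10)(4) = -40
V_2→V_3: (-10)(7) − (5)(8) = -110
V_3→V_4: (5)(3) − (8)(7) = -41
V_4→V_5: (8)(-1) − (7)(3) = -29
V_5→V_1: (7)(4) − (-10)(-1) = 18
Σ = -202
Signed area = Σ/2 = -101 (negative ⇒ clockwise traversal).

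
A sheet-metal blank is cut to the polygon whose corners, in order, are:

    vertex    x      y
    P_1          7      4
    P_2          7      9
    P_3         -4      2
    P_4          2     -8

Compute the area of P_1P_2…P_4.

Apply Gauss's area formula: 2A = Σ (x_i·y_{i+1} − x_{i+1}·y_i), indices taken mod 4.
P_1→P_2: (7)(9) − (7)(4) = 35
P_2→P_3: (7)(2) − (-4)(9) = 50
P_3→P_4: (-4)(-8) − (2)(2) = 28
P_4→P_1: (2)(4) − (7)(-8) = 64
Σ = 177
Area = |Σ|/2 = 88.5.

88.5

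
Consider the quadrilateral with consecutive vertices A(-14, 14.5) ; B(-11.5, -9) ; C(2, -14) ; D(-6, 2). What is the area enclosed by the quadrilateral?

166.375

Apply the surveyor's formula: 2A = Σ (x_i·y_{i+1} − x_{i+1}·y_i), indices taken mod 4.
Cross-terms: 292.75, 179, -80, -59  ⇒  Σ = 332.75
Area = |Σ|/2 = 166.375.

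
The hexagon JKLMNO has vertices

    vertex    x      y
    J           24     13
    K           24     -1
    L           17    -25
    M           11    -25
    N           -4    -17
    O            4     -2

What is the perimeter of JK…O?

104

|JK| = √((0)² + (-14)²) = √196 = 14
|KL| = √((-7)² + (-24)²) = √625 = 25
|LM| = √((-6)² + (0)²) = √36 = 6
|MN| = √((-15)² + (8)²) = √289 = 17
|NO| = √((8)² + (15)²) = √289 = 17
|OJ| = √((20)² + (15)²) = √625 = 25
Perimeter = 14 + 25 + 6 + 17 + 17 + 25 = 104.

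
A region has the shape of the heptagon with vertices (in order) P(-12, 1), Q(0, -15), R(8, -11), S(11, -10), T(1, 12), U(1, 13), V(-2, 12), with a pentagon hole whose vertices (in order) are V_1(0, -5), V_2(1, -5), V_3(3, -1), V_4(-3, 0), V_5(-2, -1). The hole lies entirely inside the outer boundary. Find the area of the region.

Outer boundary:
Apply the surveyor's formula: 2A = Σ (x_i·y_{i+1} − x_{i+1}·y_i), indices taken mod 7.
Cross-terms: 180, 120, 41, 142, 1, 38, 142  ⇒  Σ = 664
Area = |Σ|/2 = 332.
Hole:
Apply Gauss's area formula: 2A = Σ (x_i·y_{i+1} − x_{i+1}·y_i), indices taken mod 5.
Σ = (5) + (14) + (-3) + (3) + (10) = 29
Area = |Σ|/2 = 14.5.
Net area = 332 − 14.5 = 317.5.

317.5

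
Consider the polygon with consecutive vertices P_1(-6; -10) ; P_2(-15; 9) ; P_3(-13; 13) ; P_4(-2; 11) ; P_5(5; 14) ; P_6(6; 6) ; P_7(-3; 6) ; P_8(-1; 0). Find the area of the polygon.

P_1→P_2: (-6)(9) − (-15)(-10) = -204
P_2→P_3: (-15)(13) − (-13)(9) = -78
P_3→P_4: (-13)(11) − (-2)(13) = -117
P_4→P_5: (-2)(14) − (5)(11) = -83
P_5→P_6: (5)(6) − (6)(14) = -54
P_6→P_7: (6)(6) − (-3)(6) = 54
P_7→P_8: (-3)(0) − (-1)(6) = 6
P_8→P_1: (-1)(-10) − (-6)(0) = 10
Σ = -466
Area = |Σ|/2 = 233.

233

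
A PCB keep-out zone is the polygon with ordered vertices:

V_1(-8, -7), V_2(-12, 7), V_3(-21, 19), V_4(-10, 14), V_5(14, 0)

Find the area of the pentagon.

Apply the surveyor's formula: 2A = Σ (x_i·y_{i+1} − x_{i+1}·y_i), indices taken mod 5.
Σ = (-140) + (-81) + (-104) + (-196) + (-98) = -619
Area = |Σ|/2 = 309.5.

309.5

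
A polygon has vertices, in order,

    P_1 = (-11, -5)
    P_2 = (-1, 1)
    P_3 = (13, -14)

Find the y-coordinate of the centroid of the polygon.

-6

Apply the shoelace (surveyor's) formula. First the cross-terms c_i = x_i·y_{i+1} − x_{i+1}·y_i:
  -16, 1, -219  ⇒  2A = -234, A = -117.
Then Σ (y_i + y_{i+1})·c_i = 4212, so ȳ = 4212 / (6·(-117)) = -6.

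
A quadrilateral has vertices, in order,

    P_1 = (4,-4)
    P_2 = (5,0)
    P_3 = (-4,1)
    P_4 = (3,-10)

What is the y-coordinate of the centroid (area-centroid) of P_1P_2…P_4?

-80/27

Apply the shoelace (surveyor's) formula. First the cross-terms c_i = x_i·y_{i+1} − x_{i+1}·y_i:
  20, 5, 37, 28  ⇒  2A = 90, A = 45.
Then Σ (y_i + y_{i+1})·c_i = -800, so ȳ = -800 / (6·45) = -80/27.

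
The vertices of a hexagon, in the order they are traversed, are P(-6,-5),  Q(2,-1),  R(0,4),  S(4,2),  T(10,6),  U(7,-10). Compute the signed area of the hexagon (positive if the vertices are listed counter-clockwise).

Apply the surveyor's formula: 2A = Σ (x_i·y_{i+1} − x_{i+1}·y_i), indices taken mod 6.
Σ = (16) + (8) + (-16) + (4) + (-142) + (-95) = -225
Signed area = Σ/2 = -112.5 (negative ⇒ clockwise traversal).

-112.5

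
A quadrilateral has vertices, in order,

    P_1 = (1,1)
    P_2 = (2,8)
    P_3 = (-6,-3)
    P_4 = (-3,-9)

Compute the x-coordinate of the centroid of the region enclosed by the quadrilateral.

-21/11

Apply the shoelace formula. First the cross-terms c_i = x_i·y_{i+1} − x_{i+1}·y_i:
  6, 42, 45, 6  ⇒  2A = 99, A = 49.5.
Then Σ (x_i + x_{i+1})·c_i = -567, so x̄ = -567 / (6·49.5) = -21/11.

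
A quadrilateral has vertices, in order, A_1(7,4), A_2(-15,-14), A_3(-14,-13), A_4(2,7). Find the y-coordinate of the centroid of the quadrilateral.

-97/114

Apply the shoelace formula. First the cross-terms c_i = x_i·y_{i+1} − x_{i+1}·y_i:
  -38, -1, -72, -41  ⇒  2A = -152, A = -76.
Then Σ (y_i + y_{i+1})·c_i = 388, so ȳ = 388 / (6·(-76)) = -97/114.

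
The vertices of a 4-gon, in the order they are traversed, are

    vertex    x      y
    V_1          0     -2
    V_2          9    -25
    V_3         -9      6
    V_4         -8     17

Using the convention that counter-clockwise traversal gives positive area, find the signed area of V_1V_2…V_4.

-121

Apply Gauss's area formula: 2A = Σ (x_i·y_{i+1} − x_{i+1}·y_i), indices taken mod 4.
Σ = (18) + (-171) + (-105) + (16) = -242
Signed area = Σ/2 = -121 (negative ⇒ clockwise traversal).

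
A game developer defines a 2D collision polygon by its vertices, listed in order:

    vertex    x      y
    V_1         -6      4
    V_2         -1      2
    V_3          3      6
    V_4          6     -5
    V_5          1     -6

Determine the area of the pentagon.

67

Apply the shoelace formula: 2A = Σ (x_i·y_{i+1} − x_{i+1}·y_i), indices taken mod 5.
Σ = (-8) + (-12) + (-51) + (-31) + (-32) = -134
Area = |Σ|/2 = 67.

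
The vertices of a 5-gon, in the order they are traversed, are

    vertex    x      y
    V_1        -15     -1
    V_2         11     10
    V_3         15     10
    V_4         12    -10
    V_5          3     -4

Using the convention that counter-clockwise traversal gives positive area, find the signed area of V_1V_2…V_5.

Apply the shoelace (surveyor's) formula: 2A = Σ (x_i·y_{i+1} − x_{i+1}·y_i), indices taken mod 5.
Cross-terms: -139, -40, -270, -18, -63  ⇒  Σ = -530
Signed area = Σ/2 = -265 (negative ⇒ clockwise traversal).

-265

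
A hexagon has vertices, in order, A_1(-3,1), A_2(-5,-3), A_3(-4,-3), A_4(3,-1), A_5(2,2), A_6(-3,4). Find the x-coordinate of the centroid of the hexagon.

-60/61

Apply Gauss's area formula. First the cross-terms c_i = x_i·y_{i+1} − x_{i+1}·y_i:
  14, 3, 13, 8, 14, 9  ⇒  2A = 61, A = 30.5.
Then Σ (x_i + x_{i+1})·c_i = -180, so x̄ = -180 / (6·30.5) = -60/61.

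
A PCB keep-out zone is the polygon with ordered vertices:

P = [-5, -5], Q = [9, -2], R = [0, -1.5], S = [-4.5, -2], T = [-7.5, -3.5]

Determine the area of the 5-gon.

Σ = (55) + (-13.5) + (-6.75) + (0.75) + (20) = 55.5
Area = |Σ|/2 = 27.75.

27.75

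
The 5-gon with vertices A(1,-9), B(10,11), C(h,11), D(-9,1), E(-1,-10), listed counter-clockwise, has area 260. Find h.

-10

The doubled signed area Σ (x_i y_{i+1} − x_{i+1} y_i) is linear in h.
With h=0 it equals 420; the coefficient of h is -10 (from the two edges through C).
So -10·h + 420 = 2·260 = 520 ⇒ h = -10.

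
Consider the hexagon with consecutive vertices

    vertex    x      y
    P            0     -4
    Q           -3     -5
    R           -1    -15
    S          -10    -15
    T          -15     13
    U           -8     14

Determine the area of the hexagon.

Apply the surveyor's formula: 2A = Σ (x_i·y_{i+1} − x_{i+1}·y_i), indices taken mod 6.
Σ = (-12) + (40) + (-135) + (-355) + (-106) + (32) = -536
Area = |Σ|/2 = 268.

268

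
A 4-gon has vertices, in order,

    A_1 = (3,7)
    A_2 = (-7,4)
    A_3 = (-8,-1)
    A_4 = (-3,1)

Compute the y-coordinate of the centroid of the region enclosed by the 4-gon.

596/195

Apply Gauss's area formula. First the cross-terms c_i = x_i·y_{i+1} − x_{i+1}·y_i:
  61, 39, -11, -24  ⇒  2A = 65, A = 32.5.
Then Σ (y_i + y_{i+1})·c_i = 596, so ȳ = 596 / (6·32.5) = 596/195.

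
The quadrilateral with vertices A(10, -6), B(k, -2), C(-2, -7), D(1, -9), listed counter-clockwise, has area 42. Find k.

1

The doubled signed area Σ (x_i y_{i+1} − x_{i+1} y_i) is linear in k.
With k=0 it equals 85; the coefficient of k is -1 (from the two edges through B).
So -1·k + 85 = 2·42 = 84 ⇒ k = 1.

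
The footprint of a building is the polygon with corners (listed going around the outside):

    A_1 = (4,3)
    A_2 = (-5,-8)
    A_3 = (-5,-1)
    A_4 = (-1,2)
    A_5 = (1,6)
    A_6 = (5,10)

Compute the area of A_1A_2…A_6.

58

Apply the shoelace formula: 2A = Σ (x_i·y_{i+1} − x_{i+1}·y_i), indices taken mod 6.
Σ = (-17) + (-35) + (-11) + (-8) + (-20) + (-25) = -116
Area = |Σ|/2 = 58.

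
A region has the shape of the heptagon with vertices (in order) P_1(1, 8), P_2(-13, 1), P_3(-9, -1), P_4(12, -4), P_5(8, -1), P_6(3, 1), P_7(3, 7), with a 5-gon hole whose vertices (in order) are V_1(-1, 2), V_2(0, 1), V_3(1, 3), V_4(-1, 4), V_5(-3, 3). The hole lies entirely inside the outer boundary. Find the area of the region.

Outer boundary:
Apply Gauss's area formula: 2A = Σ (x_i·y_{i+1} − x_{i+1}·y_i), indices taken mod 7.
Cross-terms: 105, 22, 48, 20, 11, 18, 17  ⇒  Σ = 241
Area = |Σ|/2 = 120.5.
Hole:
Apply the shoelace (surveyor's) formula: 2A = Σ (x_i·y_{i+1} − x_{i+1}·y_i), indices taken mod 5.
Cross-terms: -1, -1, 7, 9, -3  ⇒  Σ = 11
Area = |Σ|/2 = 5.5.
Net area = 120.5 − 5.5 = 115.

115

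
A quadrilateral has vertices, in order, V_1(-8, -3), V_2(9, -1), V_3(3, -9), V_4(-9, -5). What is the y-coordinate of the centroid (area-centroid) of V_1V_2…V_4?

-87/19

Apply the shoelace (surveyor's) formula. First the cross-terms c_i = x_i·y_{i+1} − x_{i+1}·y_i:
  35, -78, -96, -13  ⇒  2A = -152, A = -76.
Then Σ (y_i + y_{i+1})·c_i = 2088, so ȳ = 2088 / (6·(-76)) = -87/19.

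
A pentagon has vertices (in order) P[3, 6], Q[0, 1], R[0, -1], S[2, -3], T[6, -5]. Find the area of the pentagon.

32

Apply Gauss's area formula: 2A = Σ (x_i·y_{i+1} − x_{i+1}·y_i), indices taken mod 5.
Σ = (3) + (0) + (2) + (8) + (51) = 64
Area = |Σ|/2 = 32.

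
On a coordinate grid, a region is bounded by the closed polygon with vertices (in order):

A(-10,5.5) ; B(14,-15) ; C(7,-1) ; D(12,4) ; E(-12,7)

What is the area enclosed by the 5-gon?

A→B: (-10)(-15) − (14)(5.5) = 73
B→C: (14)(-1) − (7)(-15) = 91
C→D: (7)(4) − (12)(-1) = 40
D→E: (12)(7) − (-12)(4) = 132
E→A: (-12)(5.5) − (-10)(7) = 4
Σ = 340
Area = |Σ|/2 = 170.

170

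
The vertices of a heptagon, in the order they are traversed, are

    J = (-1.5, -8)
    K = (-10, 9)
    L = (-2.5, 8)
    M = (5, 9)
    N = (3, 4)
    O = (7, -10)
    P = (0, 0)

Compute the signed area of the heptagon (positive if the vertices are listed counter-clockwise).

-139.25

Apply the surveyor's formula: 2A = Σ (x_i·y_{i+1} − x_{i+1}·y_i), indices taken mod 7.
Σ = (-93.5) + (-57.5) + (-62.5) + (-7) + (-58) + (0) + (0) = -278.5
Signed area = Σ/2 = -139.25 (negative ⇒ clockwise traversal).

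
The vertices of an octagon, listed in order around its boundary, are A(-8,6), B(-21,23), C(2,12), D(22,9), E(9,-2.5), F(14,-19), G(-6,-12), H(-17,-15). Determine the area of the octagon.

746

Cross-terms: -58, -298, -246, -136, -136, -282, -114, -222  ⇒  Σ = -1492
Area = |Σ|/2 = 746.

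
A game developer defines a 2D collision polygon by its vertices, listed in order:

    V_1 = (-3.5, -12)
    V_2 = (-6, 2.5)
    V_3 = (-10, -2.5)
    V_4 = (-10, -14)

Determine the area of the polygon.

Apply the shoelace formula: 2A = Σ (x_i·y_{i+1} − x_{i+1}·y_i), indices taken mod 4.
Σ = (-80.75) + (40) + (115) + (71) = 145.25
Area = |Σ|/2 = 72.625.

72.625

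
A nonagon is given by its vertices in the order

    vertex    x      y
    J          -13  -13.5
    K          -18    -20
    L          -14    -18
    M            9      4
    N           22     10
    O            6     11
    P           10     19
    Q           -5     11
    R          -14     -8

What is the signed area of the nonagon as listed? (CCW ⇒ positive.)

419.5

Apply the shoelace formula: 2A = Σ (x_i·y_{i+1} − x_{i+1}·y_i), indices taken mod 9.
Σ = (17) + (44) + (106) + (2) + (182) + (4) + (205) + (194) + (85) = 839
Signed area = Σ/2 = 419.5 (positive ⇒ counter-clockwise traversal).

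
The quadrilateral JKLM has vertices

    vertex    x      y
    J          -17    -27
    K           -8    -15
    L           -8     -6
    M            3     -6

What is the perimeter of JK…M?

|JK| = √((9)² + (12)²) = √225 = 15
|KL| = √((0)² + (9)²) = √81 = 9
|LM| = √((11)² + (0)²) = √121 = 11
|MJ| = √((-20)² + (-21)²) = √841 = 29
Perimeter = 15 + 9 + 11 + 29 = 64.

64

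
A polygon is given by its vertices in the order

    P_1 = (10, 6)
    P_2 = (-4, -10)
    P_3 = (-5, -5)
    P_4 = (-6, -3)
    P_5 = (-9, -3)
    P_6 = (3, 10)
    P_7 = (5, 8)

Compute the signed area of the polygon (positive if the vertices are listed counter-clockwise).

P_1→P_2: (10)(-10) − (-4)(6) = -76
P_2→P_3: (-4)(-5) − (-5)(-10) = -30
P_3→P_4: (-5)(-3) − (-6)(-5) = -15
P_4→P_5: (-6)(-3) − (-9)(-3) = -9
P_5→P_6: (-9)(10) − (3)(-3) = -81
P_6→P_7: (3)(8) − (5)(10) = -26
P_7→P_1: (5)(6) − (10)(8) = -50
Σ = -287
Signed area = Σ/2 = -143.5 (negative ⇒ clockwise traversal).

-143.5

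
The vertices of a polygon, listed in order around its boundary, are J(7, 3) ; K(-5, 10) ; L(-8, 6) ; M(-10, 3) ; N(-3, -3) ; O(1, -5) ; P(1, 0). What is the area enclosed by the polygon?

Σ = (85) + (50) + (36) + (39) + (18) + (5) + (3) = 236
Area = |Σ|/2 = 118.

118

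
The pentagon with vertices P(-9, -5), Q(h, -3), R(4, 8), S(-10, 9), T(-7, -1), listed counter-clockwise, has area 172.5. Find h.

The doubled signed area Σ (x_i y_{i+1} − x_{i+1} y_i) is linear in h.
With h=0 it equals 254; the coefficient of h is 13 (from the two edges through Q).
So 13·h + 254 = 2·172.5 = 345 ⇒ h = 7.

7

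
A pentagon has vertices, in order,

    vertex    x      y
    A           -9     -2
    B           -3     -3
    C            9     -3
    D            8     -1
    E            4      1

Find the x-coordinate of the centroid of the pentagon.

Apply Gauss's area formula. First the cross-terms c_i = x_i·y_{i+1} − x_{i+1}·y_i:
  21, 36, 15, 12, 1  ⇒  2A = 85, A = 42.5.
Then Σ (x_i + x_{i+1})·c_i = 358, so x̄ = 358 / (6·42.5) = 358/255.

358/255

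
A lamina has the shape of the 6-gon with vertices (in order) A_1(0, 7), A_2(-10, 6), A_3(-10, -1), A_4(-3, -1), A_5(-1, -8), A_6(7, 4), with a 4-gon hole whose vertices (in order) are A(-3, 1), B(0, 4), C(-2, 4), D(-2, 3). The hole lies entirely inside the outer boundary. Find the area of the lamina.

133

Outer boundary:
Apply the shoelace formula: 2A = Σ (x_i·y_{i+1} − x_{i+1}·y_i), indices taken mod 6.
Σ = (70) + (70) + (7) + (23) + (52) + (49) = 271
Area = |Σ|/2 = 135.5.
Hole:
Apply the shoelace (surveyor's) formula: 2A = Σ (x_i·y_{i+1} − x_{i+1}·y_i), indices taken mod 4.
Σ = (-12) + (8) + (2) + (7) = 5
Area = |Σ|/2 = 2.5.
Net area = 135.5 − 2.5 = 133.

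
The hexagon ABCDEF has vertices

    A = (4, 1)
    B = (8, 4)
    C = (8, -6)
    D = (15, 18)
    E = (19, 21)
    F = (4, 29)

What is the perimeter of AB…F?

|AB| = √((4)² + (3)²) = √25 = 5
|BC| = √((0)² + (-10)²) = √100 = 10
|CD| = √((7)² + (24)²) = √625 = 25
|DE| = √((4)² + (3)²) = √25 = 5
|EF| = √((-15)² + (8)²) = √289 = 17
|FA| = √((0)² + (-28)²) = √784 = 28
Perimeter = 5 + 10 + 25 + 5 + 17 + 28 = 90.

90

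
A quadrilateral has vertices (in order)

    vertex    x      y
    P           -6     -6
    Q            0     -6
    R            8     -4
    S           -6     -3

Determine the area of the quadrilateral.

Apply the shoelace (surveyor's) formula: 2A = Σ (x_i·y_{i+1} − x_{i+1}·y_i), indices taken mod 4.
P→Q: (-6)(-6) − (0)(-6) = 36
Q→R: (0)(-4) − (8)(-6) = 48
R→S: (8)(-3) − (-6)(-4) = -48
S→P: (-6)(-6) − (-6)(-3) = 18
Σ = 54
Area = |Σ|/2 = 27.

27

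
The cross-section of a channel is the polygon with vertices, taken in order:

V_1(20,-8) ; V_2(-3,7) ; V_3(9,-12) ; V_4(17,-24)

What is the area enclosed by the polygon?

210.5

Σ = (116) + (-27) + (-12) + (344) = 421
Area = |Σ|/2 = 210.5.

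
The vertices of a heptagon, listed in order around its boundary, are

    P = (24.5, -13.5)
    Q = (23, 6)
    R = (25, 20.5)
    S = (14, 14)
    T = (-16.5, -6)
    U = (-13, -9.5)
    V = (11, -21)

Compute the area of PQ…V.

905.625

Apply the surveyor's formula: 2A = Σ (x_i·y_{i+1} − x_{i+1}·y_i), indices taken mod 7.
P→Q: (24.5)(6) − (23)(-13.5) = 457.5
Q→R: (23)(20.5) − (25)(6) = 321.5
R→S: (25)(14) − (14)(20.5) = 63
S→T: (14)(-6) − (-16.5)(14) = 147
T→U: (-16.5)(-9.5) − (-13)(-6) = 78.75
U→V: (-13)(-21) − (11)(-9.5) = 377.5
V→P: (11)(-13.5) − (24.5)(-21) = 366
Σ = 1811.25
Area = |Σ|/2 = 905.625.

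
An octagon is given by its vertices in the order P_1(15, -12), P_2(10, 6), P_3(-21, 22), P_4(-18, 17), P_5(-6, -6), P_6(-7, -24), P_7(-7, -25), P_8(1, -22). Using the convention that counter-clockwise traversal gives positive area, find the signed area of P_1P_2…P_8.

Apply Gauss's area formula: 2A = Σ (x_i·y_{i+1} − x_{i+1}·y_i), indices taken mod 8.
P_1→P_2: (15)(6) − (10)(-12) = 210
P_2→P_3: (10)(22) − (-21)(6) = 346
P_3→P_4: (-21)(17) − (-18)(22) = 39
P_4→P_5: (-18)(-6) − (-6)(17) = 210
P_5→P_6: (-6)(-24) − (-7)(-6) = 102
P_6→P_7: (-7)(-25) − (-7)(-24) = 7
P_7→P_8: (-7)(-22) − (1)(-25) = 179
P_8→P_1: (1)(-12) − (15)(-22) = 318
Σ = 1411
Signed area = Σ/2 = 705.5 (positive ⇒ counter-clockwise traversal).

705.5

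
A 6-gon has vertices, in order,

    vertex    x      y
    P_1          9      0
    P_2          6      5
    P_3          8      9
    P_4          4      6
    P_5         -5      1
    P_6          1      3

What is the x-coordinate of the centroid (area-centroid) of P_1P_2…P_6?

25/6

Apply Gauss's area formula. First the cross-terms c_i = x_i·y_{i+1} − x_{i+1}·y_i:
  45, 14, 12, 34, -16, -27  ⇒  2A = 62, A = 31.
Then Σ (x_i + x_{i+1})·c_i = 775, so x̄ = 775 / (6·31) = 25/6.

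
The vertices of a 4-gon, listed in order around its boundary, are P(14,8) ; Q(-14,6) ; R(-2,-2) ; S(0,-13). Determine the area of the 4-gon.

222

Σ = (196) + (40) + (26) + (182) = 444
Area = |Σ|/2 = 222.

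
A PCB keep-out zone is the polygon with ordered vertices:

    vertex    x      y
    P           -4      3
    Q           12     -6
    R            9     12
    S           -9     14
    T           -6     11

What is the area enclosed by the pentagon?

Apply the shoelace formula: 2A = Σ (x_i·y_{i+1} − x_{i+1}·y_i), indices taken mod 5.
Σ = (-12) + (198) + (234) + (-15) + (26) = 431
Area = |Σ|/2 = 215.5.

215.5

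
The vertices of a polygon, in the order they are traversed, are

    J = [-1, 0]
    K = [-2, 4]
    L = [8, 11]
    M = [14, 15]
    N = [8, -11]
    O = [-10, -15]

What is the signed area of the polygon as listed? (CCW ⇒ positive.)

-305.5

Σ = (-4) + (-54) + (-34) + (-274) + (-230) + (-15) = -611
Signed area = Σ/2 = -305.5 (negative ⇒ clockwise traversal).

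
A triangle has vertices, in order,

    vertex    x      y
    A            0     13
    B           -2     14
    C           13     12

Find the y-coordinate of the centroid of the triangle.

13

Apply Gauss's area formula. First the cross-terms c_i = x_i·y_{i+1} − x_{i+1}·y_i:
  26, -206, 169  ⇒  2A = -11, A = -5.5.
Then Σ (y_i + y_{i+1})·c_i = -429, so ȳ = -429 / (6·(-5.5)) = 13.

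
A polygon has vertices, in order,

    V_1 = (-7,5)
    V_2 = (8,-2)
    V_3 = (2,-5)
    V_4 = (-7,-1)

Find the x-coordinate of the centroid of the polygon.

-43/47

Apply the surveyor's formula. First the cross-terms c_i = x_i·y_{i+1} − x_{i+1}·y_i:
  -26, -36, -37, -42  ⇒  2A = -141, A = -70.5.
Then Σ (x_i + x_{i+1})·c_i = 387, so x̄ = 387 / (6·(-70.5)) = -43/47.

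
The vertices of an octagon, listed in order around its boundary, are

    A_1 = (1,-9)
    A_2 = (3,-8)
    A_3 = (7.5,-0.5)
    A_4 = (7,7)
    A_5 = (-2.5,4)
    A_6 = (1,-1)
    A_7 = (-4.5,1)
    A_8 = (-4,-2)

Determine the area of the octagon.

112.5

Σ = (19) + (58.5) + (56) + (45.5) + (-1.5) + (-3.5) + (13) + (38) = 225
Area = |Σ|/2 = 112.5.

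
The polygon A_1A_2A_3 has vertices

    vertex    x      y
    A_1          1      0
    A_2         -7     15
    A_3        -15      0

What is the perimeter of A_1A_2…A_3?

50

|A_1A_2| = √((-8)² + (15)²) = √289 = 17
|A_2A_3| = √((-8)² + (-15)²) = √289 = 17
|A_3A_1| = √((16)² + (0)²) = √256 = 16
Perimeter = 17 + 17 + 16 = 50.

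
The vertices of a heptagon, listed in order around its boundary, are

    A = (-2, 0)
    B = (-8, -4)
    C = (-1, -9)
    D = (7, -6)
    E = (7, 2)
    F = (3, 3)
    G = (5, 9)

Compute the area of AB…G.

123

Apply the shoelace formula: 2A = Σ (x_i·y_{i+1} − x_{i+1}·y_i), indices taken mod 7.
A→B: (-2)(-4) − (-8)(0) = 8
B→C: (-8)(-9) − (-1)(-4) = 68
C→D: (-1)(-6) − (7)(-9) = 69
D→E: (7)(2) − (7)(-6) = 56
E→F: (7)(3) − (3)(2) = 15
F→G: (3)(9) − (5)(3) = 12
G→A: (5)(0) − (-2)(9) = 18
Σ = 246
Area = |Σ|/2 = 123.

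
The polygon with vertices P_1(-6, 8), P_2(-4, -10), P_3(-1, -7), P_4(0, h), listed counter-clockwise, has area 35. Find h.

-8

The doubled signed area Σ (x_i y_{i+1} − x_{i+1} y_i) is linear in h.
With h=0 it equals 110; the coefficient of h is 5 (from the two edges through P_4).
So 5·h + 110 = 2·35 = 70 ⇒ h = -8.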